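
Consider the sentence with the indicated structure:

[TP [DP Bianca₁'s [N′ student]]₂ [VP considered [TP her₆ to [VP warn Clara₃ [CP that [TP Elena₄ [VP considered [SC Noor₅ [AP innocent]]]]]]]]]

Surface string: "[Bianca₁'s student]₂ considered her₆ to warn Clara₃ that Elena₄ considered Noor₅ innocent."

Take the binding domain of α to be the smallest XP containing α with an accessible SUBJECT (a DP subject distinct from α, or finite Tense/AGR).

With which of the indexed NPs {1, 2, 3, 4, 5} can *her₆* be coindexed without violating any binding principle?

{1}

*her* is a pronoun, so Principle B applies: it must be free in its binding domain.
Binding domain of *her₆*: the matrix TP, whose subject is [Bianca₁'s student]₂.
*Bianca₁* and the pronoun do not c-command one another → neither Principle B nor Principle C is at stake; coindexation permitted.
*[Bianca₁'s student]₂* c-commands the pronoun within its binding domain → coindexation would violate Principle B.
*Clara₃*: the pronoun c-commands this R-expression → coindexation would violate Principle C on *Clara₃*.
*Elena₄*: the pronoun c-commands this R-expression → coindexation would violate Principle C on *Elena₄*.
*Noor₅*: the pronoun c-commands this R-expression → coindexation would violate Principle C on *Noor₅*.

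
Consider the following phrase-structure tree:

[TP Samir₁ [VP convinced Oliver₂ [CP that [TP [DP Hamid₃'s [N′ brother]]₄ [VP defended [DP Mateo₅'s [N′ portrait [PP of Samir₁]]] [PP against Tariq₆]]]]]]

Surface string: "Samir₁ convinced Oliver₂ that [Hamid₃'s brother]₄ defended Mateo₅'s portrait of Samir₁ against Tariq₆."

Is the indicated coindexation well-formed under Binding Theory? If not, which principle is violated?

Principle C

The two coindexed NPs are *Samir₁* (the lower occurrence) and *Samir₁* (the higher occurrence).
*Samir₁* (the lower occurrence) is an R-expression. Principle C requires it to be free everywhere.
*Samir₁* (the higher occurrence) c-commands it and carries the same index.
The R-expression is bound → Principle C violation.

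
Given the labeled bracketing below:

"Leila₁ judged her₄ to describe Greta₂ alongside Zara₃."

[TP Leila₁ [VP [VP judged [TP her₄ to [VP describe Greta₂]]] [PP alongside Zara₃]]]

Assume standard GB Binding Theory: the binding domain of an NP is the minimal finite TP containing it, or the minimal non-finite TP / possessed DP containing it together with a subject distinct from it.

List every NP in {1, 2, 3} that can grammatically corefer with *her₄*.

{3}

*her* is a pronoun, so Principle B applies: it must be free in its binding domain.
Binding domain of *her₄*: the matrix TP, whose subject is Leila₁.
*Leila₁* c-commands the pronoun within its binding domain → coindexation would violate Principle B.
*Greta₂*: the pronoun c-commands this R-expression → coindexation would violate Principle C on *Greta₂*.
*Zara₃* and the pronoun do not c-command one another → neither Principle B nor Principle C is at stake; coindexation permitted.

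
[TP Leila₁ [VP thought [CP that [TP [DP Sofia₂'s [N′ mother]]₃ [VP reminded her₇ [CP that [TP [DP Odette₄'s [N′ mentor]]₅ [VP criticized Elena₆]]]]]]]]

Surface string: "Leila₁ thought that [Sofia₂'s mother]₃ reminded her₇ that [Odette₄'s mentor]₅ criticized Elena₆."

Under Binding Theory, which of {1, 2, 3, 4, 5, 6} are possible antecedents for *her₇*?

*her* is a pronoun, so Principle B applies: it must be free in its binding domain.
Binding domain of *her₇*: the embedded TP, whose subject is [Sofia₂'s mother]₃.
*Leila₁* c-commands the pronoun but from outside its binding domain, and is not c-commanded by it → coindexation permitted.
*Sofia₂* and the pronoun do not c-command one another → neither Principle B nor Principle C is at stake; coindexation permitted.
*[Sofia₂'s mother]₃* c-commands the pronoun within its binding domain → coindexation would violate Principle B.
*Odette₄*: the pronoun c-commands this R-expression → coindexation would violate Principle C on *Odette₄*.
*[Odette₄'s mentor]₅*: the pronoun c-commands this R-expression → coindexation would violate Principle C on *[Odette₄'s mentor]₅*.
*Elena₆*: the pronoun c-commands this R-expression → coindexation would violate Principle C on *Elena₆*.

{1, 2}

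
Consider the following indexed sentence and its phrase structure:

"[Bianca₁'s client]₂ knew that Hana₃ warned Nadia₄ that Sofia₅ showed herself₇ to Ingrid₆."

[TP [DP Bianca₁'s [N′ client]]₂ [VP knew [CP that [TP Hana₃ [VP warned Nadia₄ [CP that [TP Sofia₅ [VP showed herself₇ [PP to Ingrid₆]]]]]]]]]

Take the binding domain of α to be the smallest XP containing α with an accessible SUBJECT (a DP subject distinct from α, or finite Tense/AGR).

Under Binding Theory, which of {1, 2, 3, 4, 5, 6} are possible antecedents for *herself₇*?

{5}

*herself* is an anaphor, so Principle A applies: it must be bound in its binding domain.
Binding domain of *herself₇*: the embedded TP, whose subject is Sofia₅.
*Bianca₁* does not c-command the anaphor → cannot bind it.
*[Bianca₁'s client]₂* c-commands the anaphor but is outside its binding domain → cannot satisfy Principle A.
*Hana₃* c-commands the anaphor but is outside its binding domain → cannot satisfy Principle A.
*Nadia₄* c-commands the anaphor but is outside its binding domain → cannot satisfy Principle A.
*Sofia₅* c-commands the anaphor within its binding domain → licit binder.
*Ingrid₆* does not c-command the anaphor → cannot bind it.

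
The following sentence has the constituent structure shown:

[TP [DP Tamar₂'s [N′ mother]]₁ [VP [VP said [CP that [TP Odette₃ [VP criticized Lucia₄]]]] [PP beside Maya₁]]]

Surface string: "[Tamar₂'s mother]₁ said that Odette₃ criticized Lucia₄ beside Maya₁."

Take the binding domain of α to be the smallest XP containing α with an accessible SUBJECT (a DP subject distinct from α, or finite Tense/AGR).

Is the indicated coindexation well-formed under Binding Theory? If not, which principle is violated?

The two coindexed NPs are *[Tamar₂'s mother]₁* and *Maya₁*.
*Maya₁* is an R-expression. Principle C requires it to be free everywhere.
*[Tamar₂'s mother]₁* c-commands it and carries the same index.
The R-expression is bound → Principle C violation.

Principle C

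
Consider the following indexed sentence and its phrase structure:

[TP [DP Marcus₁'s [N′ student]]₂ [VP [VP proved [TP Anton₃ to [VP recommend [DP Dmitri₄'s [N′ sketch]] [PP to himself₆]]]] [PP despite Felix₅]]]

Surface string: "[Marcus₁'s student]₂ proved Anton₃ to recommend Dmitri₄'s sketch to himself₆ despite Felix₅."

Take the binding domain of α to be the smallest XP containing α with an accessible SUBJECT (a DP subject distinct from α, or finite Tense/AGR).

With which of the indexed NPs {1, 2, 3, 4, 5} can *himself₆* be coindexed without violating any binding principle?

{3}

*himself* is an anaphor, so Principle A applies: it must be bound in its binding domain.
Binding domain of *himself₆*: the embedded TP, whose subject is Anton₃.
*Marcus₁* does not c-command the anaphor → cannot bind it.
*[Marcus₁'s student]₂* c-commands the anaphor but is outside its binding domain → cannot satisfy Principle A.
*Anton₃* c-commands the anaphor within its binding domain → licit binder.
*Dmitri₄* does not c-command the anaphor → cannot bind it.
*Felix₅* does not c-command the anaphor → cannot bind it.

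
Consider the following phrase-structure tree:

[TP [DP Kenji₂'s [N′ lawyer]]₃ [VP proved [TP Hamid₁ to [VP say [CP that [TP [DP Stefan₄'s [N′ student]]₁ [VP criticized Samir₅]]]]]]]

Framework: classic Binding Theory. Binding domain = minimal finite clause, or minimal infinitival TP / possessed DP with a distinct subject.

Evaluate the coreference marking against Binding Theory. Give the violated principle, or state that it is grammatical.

The two coindexed NPs are *[Stefan₄'s student]₁* and *Hamid₁*.
*[Stefan₄'s student]₁* is an R-expression. Principle C requires it to be free everywhere.
*Hamid₁* c-commands it and carries the same index.
The R-expression is bound → Principle C violation.

Principle C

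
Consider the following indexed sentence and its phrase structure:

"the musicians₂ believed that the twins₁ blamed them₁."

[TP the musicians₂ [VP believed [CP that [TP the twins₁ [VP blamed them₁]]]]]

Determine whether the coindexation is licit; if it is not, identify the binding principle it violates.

Principle B

The two coindexed NPs are *the twins₁* and *them₁*.
*them₁* is a pronoun. Its binding domain is the embedded TP, whose subject is the twins₁.
*the twins₁* c-commands it within that domain and carries the same index.
The pronoun is locally bound → Principle B violation.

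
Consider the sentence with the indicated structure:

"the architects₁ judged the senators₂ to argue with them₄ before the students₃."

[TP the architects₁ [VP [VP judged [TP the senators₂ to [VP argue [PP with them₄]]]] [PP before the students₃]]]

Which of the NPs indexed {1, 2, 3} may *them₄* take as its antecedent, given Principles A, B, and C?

{1, 3}

*them* is a pronoun, so Principle B applies: it must be free in its binding domain.
Binding domain of *them₄*: the embedded TP, whose subject is the senators₂.
*the architects₁* c-commands the pronoun but from outside its binding domain, and is not c-commanded by it → coindexation permitted.
*the senators₂* c-commands the pronoun within its binding domain → coindexation would violate Principle B.
*the students₃* and the pronoun do not c-command one another → neither Principle B nor Principle C is at stake; coindexation permitted.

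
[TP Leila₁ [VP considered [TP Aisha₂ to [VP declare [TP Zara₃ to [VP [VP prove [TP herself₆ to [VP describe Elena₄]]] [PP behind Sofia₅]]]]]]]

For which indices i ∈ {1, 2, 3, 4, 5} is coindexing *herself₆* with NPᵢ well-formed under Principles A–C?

{3}

*herself* is an anaphor, so Principle A applies: it must be bound in its binding domain.
Binding domain of *herself₆*: the embedded TP, whose subject is Zara₃.
*Leila₁* c-commands the anaphor but is outside its binding domain → cannot satisfy Principle A.
*Aisha₂* c-commands the anaphor but is outside its binding domain → cannot satisfy Principle A.
*Zara₃* c-commands the anaphor within its binding domain → licit binder.
*Elena₄* does not c-command the anaphor → cannot bind it.
*Sofia₅* does not c-command the anaphor → cannot bind it.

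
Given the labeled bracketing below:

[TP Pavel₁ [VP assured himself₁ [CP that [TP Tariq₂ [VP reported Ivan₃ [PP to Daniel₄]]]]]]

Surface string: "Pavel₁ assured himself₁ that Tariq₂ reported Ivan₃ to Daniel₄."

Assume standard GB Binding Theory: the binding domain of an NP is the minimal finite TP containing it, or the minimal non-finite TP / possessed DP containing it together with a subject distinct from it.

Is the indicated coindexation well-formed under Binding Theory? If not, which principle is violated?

grammatical

The two coindexed NPs are *Pavel₁* and *himself₁*.
*himself₁* is an anaphor; its binding domain is the matrix TP, whose subject is Pavel₁. *Pavel₁* c-commands it within that domain and shares its index, so Principle A is satisfied.
*Pavel₁* is an R-expression; *himself₁* does not c-command it, and no other NP shares its index, so Principle C is satisfied.
All principles are respected.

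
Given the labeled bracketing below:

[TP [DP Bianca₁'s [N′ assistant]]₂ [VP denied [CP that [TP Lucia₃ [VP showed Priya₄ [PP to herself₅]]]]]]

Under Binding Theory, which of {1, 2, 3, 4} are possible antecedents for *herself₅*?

*herself* is an anaphor, so Principle A applies: it must be bound in its binding domain.
Binding domain of *herself₅*: the embedded TP, whose subject is Lucia₃.
*Bianca₁* does not c-command the anaphor → cannot bind it.
*[Bianca₁'s assistant]₂* c-commands the anaphor but is outside its binding domain → cannot satisfy Principle A.
*Lucia₃* c-commands the anaphor within its binding domain → licit binder.
*Priya₄* c-commands the anaphor within its binding domain → licit binder.

{3, 4}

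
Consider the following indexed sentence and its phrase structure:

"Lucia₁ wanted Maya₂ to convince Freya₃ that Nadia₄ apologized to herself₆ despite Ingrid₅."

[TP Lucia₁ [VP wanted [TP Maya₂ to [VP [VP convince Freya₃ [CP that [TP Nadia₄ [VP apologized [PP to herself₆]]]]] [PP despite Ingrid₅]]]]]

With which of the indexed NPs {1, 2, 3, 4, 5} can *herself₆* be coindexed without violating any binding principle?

{4}

*herself* is an anaphor, so Principle A applies: it must be bound in its binding domain.
Binding domain of *herself₆*: the embedded TP, whose subject is Nadia₄.
*Lucia₁* c-commands the anaphor but is outside its binding domain → cannot satisfy Principle A.
*Maya₂* c-commands the anaphor but is outside its binding domain → cannot satisfy Principle A.
*Freya₃* c-commands the anaphor but is outside its binding domain → cannot satisfy Principle A.
*Nadia₄* c-commands the anaphor within its binding domain → licit binder.
*Ingrid₅* does not c-command the anaphor → cannot bind it.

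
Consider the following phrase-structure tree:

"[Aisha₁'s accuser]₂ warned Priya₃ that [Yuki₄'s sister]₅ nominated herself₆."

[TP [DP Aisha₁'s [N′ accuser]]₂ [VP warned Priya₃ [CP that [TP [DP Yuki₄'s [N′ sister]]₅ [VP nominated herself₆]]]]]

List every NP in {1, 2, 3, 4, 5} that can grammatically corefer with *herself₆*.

*herself* is an anaphor, so Principle A applies: it must be bound in its binding domain.
Binding domain of *herself₆*: the embedded TP, whose subject is [Yuki₄'s sister]₅.
*Aisha₁* does not c-command the anaphor → cannot bind it.
*[Aisha₁'s accuser]₂* c-commands the anaphor but is outside its binding domain → cannot satisfy Principle A.
*Priya₃* c-commands the anaphor but is outside its binding domain → cannot satisfy Principle A.
*Yuki₄* does not c-command the anaphor → cannot bind it.
*[Yuki₄'s sister]₅* c-commands the anaphor within its binding domain → licit binder.

{5}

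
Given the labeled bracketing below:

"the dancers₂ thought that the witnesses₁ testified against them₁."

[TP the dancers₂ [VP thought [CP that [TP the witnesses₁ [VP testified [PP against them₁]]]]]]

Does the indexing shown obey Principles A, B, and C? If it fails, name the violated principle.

The two coindexed NPs are *the witnesses₁* and *them₁*.
*them₁* is a pronoun. Its binding domain is the embedded TP, whose subject is the witnesses₁.
*the witnesses₁* c-commands it within that domain and carries the same index.
The pronoun is locally bound → Principle B violation.

Principle B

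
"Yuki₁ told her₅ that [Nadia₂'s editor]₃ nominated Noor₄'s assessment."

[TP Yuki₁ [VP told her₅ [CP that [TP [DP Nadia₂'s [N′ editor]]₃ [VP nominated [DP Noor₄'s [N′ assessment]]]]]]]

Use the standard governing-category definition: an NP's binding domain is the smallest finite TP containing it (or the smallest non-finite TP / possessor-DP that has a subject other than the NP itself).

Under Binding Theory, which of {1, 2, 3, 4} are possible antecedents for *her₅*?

none

*her* is a pronoun, so Principle B applies: it must be free in its binding domain.
Binding domain of *her₅*: the matrix TP, whose subject is Yuki₁.
*Yuki₁* c-commands the pronoun within its binding domain → coindexation would violate Principle B.
*Nadia₂*: the pronoun c-commands this R-expression → coindexation would violate Principle C on *Nadia₂*.
*[Nadia₂'s editor]₃*: the pronoun c-commands this R-expression → coindexation would violate Principle C on *[Nadia₂'s editor]₃*.
*Noor₄*: the pronoun c-commands this R-expression → coindexation would violate Principle C on *Noor₄*.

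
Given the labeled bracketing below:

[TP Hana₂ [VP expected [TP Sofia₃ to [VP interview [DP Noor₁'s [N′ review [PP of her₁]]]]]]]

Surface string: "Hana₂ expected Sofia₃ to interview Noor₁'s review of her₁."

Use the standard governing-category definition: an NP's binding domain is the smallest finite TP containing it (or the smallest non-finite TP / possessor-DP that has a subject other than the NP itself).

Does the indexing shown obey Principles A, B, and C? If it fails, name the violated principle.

Principle B

The two coindexed NPs are *Noor₁* and *her₁*.
*her₁* is a pronoun. Its binding domain is the possessed DP, whose subject is Noor₁.
*Noor₁* c-commands it within that domain and carries the same index.
The pronoun is locally bound → Principle B violation.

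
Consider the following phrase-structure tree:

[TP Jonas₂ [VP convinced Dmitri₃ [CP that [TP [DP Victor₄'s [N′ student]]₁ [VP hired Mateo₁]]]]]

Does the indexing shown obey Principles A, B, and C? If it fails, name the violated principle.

The two coindexed NPs are *[Victor₄'s student]₁* and *Mateo₁*.
*Mateo₁* is an R-expression. Principle C requires it to be free everywhere.
*[Victor₄'s student]₁* c-commands it and carries the same index.
The R-expression is bound → Principle C violation.

Principle C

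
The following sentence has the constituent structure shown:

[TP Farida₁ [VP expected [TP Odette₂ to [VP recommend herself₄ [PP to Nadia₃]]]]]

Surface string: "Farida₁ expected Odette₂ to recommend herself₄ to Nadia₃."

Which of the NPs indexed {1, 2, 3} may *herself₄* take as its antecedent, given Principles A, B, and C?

*herself* is an anaphor, so Principle A applies: it must be bound in its binding domain.
Binding domain of *herself₄*: the embedded TP, whose subject is Odette₂.
*Farida₁* c-commands the anaphor but is outside its binding domain → cannot satisfy Principle A.
*Odette₂* c-commands the anaphor within its binding domain → licit binder.
*Nadia₃* does not c-command the anaphor → cannot bind it.

{2}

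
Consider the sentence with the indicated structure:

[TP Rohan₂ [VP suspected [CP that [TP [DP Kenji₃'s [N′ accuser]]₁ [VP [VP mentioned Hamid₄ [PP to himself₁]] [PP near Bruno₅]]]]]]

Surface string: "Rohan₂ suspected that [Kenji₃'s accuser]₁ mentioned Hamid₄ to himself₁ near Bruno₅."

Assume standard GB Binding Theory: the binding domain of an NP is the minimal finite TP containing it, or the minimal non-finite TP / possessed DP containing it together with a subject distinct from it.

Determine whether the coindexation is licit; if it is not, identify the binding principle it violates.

grammatical

The two coindexed NPs are *[Kenji₃'s accuser]₁* and *himself₁*.
*himself₁* is an anaphor; its binding domain is the embedded TP, whose subject is [Kenji₃'s accuser]₁. *[Kenji₃'s accuser]₁* c-commands it within that domain and shares its index, so Principle A is satisfied.
*[Kenji₃'s accuser]₁* is an R-expression; *himself₁* does not c-command it, and no other NP shares its index, so Principle C is satisfied.
All principles are respected.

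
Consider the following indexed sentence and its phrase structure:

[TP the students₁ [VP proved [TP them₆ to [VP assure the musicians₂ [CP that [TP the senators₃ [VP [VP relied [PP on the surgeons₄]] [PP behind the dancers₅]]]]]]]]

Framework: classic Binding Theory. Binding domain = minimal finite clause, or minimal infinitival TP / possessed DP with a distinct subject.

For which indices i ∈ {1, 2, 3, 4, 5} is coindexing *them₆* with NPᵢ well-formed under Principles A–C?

none

*them* is a pronoun, so Principle B applies: it must be free in its binding domain.
Binding domain of *them₆*: the matrix TP, whose subject is the students₁.
*the students₁* c-commands the pronoun within its binding domain → coindexation would violate Principle B.
*the musicians₂*: the pronoun c-commands this R-expression → coindexation would violate Principle C on *the musicians₂*.
*the senators₃*: the pronoun c-commands this R-expression → coindexation would violate Principle C on *the senators₃*.
*the surgeons₄*: the pronoun c-commands this R-expression → coindexation would violate Principle C on *the surgeons₄*.
*the dancers₅*: the pronoun c-commands this R-expression → coindexation would violate Principle C on *the dancers₅*.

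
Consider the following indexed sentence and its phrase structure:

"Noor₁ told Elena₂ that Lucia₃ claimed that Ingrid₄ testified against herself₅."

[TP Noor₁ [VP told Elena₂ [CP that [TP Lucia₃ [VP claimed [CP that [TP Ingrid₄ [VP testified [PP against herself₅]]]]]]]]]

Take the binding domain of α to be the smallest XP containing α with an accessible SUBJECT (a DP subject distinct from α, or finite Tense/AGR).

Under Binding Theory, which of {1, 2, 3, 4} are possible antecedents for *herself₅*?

{4}

*herself* is an anaphor, so Principle A applies: it must be bound in its binding domain.
Binding domain of *herself₅*: the embedded TP, whose subject is Ingrid₄.
*Noor₁* c-commands the anaphor but is outside its binding domain → cannot satisfy Principle A.
*Elena₂* c-commands the anaphor but is outside its binding domain → cannot satisfy Principle A.
*Lucia₃* c-commands the anaphor but is outside its binding domain → cannot satisfy Principle A.
*Ingrid₄* c-commands the anaphor within its binding domain → licit binder.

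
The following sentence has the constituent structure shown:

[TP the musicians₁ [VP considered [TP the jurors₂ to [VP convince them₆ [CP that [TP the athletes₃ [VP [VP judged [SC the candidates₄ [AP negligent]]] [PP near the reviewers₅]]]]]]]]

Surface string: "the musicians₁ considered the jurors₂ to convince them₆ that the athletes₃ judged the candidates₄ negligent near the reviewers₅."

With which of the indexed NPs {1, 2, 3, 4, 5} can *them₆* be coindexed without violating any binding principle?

*them* is a pronoun, so Principle B applies: it must be free in its binding domain.
Binding domain of *them₆*: the embedded TP, whose subject is the jurors₂.
*the musicians₁* c-commands the pronoun but from outside its binding domain, and is not c-commanded by it → coindexation permitted.
*the jurors₂* c-commands the pronoun within its binding domain → coindexation would violate Principle B.
*the athletes₃*: the pronoun c-commands this R-expression → coindexation would violate Principle C on *the athletes₃*.
*the candidates₄*: the pronoun c-commands this R-expression → coindexation would violate Principle C on *the candidates₄*.
*the reviewers₅*: the pronoun c-commands this R-expression → coindexation would violate Principle C on *the reviewers₅*.

{1}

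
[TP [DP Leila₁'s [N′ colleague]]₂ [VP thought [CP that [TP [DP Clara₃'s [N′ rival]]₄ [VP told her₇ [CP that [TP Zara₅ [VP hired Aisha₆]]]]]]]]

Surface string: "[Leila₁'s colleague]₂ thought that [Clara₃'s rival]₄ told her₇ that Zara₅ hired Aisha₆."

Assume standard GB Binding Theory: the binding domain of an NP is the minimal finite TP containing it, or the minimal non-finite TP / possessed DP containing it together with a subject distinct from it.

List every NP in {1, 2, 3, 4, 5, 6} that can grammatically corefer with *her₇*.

{1, 2, 3}

*her* is a pronoun, so Principle B applies: it must be free in its binding domain.
Binding domain of *her₇*: the embedded TP, whose subject is [Clara₃'s rival]₄.
*Leila₁* and the pronoun do not c-command one another → neither Principle B nor Principle C is at stake; coindexation permitted.
*[Leila₁'s colleague]₂* c-commands the pronoun but from outside its binding domain, and is not c-commanded by it → coindexation permitted.
*Clara₃* and the pronoun do not c-command one another → neither Principle B nor Principle C is at stake; coindexation permitted.
*[Clara₃'s rival]₄* c-commands the pronoun within its binding domain → coindexation would violate Principle B.
*Zara₅*: the pronoun c-commands this R-expression → coindexation would violate Principle C on *Zara₅*.
*Aisha₆*: the pronoun c-commands this R-expression → coindexation would violate Principle C on *Aisha₆*.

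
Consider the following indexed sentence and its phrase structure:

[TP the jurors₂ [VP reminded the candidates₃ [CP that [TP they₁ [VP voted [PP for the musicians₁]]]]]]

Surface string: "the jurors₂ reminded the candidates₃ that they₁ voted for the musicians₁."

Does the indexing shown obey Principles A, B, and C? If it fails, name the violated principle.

The two coindexed NPs are *they₁* and *the musicians₁*.
*the musicians₁* is an R-expression. Principle C requires it to be free everywhere.
*they₁* c-commands it and carries the same index.
The R-expression is bound → Principle C violation.

Principle C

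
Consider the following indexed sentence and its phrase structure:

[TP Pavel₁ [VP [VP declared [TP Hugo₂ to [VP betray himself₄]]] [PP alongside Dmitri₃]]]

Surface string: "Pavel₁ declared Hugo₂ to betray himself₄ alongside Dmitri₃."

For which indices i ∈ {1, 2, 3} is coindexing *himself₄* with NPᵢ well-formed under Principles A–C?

*himself* is an anaphor, so Principle A applies: it must be bound in its binding domain.
Binding domain of *himself₄*: the embedded TP, whose subject is Hugo₂.
*Pavel₁* c-commands the anaphor but is outside its binding domain → cannot satisfy Principle A.
*Hugo₂* c-commands the anaphor within its binding domain → licit binder.
*Dmitri₃* does not c-command the anaphor → cannot bind it.

{2}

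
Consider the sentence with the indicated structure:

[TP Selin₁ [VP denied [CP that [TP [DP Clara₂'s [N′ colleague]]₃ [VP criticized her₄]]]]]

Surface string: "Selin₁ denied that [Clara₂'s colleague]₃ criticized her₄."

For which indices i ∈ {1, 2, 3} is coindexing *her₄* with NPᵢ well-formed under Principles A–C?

{1, 2}

*her* is a pronoun, so Principle B applies: it must be free in its binding domain.
Binding domain of *her₄*: the embedded TP, whose subject is [Clara₂'s colleague]₃.
*Selin₁* c-commands the pronoun but from outside its binding domain, and is not c-commanded by it → coindexation permitted.
*Clara₂* and the pronoun do not c-command one another → neither Principle B nor Principle C is at stake; coindexation permitted.
*[Clara₂'s colleague]₃* c-commands the pronoun within its binding domain → coindexation would violate Principle B.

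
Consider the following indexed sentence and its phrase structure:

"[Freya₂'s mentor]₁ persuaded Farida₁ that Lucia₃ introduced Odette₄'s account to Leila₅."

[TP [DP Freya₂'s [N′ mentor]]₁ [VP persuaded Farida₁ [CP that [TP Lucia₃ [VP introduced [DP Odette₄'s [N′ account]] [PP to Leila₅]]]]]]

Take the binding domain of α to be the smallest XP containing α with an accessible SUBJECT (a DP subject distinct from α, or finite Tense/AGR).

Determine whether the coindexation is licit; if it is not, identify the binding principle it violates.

The two coindexed NPs are *[Freya₂'s mentor]₁* and *Farida₁*.
*Farida₁* is an R-expression. Principle C requires it to be free everywhere.
*[Freya₂'s mentor]₁* c-commands it and carries the same index.
The R-expression is bound → Principle C violation.

Principle C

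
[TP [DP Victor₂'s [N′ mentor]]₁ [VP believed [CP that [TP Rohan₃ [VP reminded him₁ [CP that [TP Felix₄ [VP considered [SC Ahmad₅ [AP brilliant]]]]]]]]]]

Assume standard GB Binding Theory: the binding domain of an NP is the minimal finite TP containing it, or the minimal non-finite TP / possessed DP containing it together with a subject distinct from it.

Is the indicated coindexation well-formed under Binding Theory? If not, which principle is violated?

grammatical

The two coindexed NPs are *[Victor₂'s mentor]₁* and *him₁*.
*him₁* is a pronoun; its binding domain is the embedded TP, whose subject is Rohan₃. Within that domain it is c-commanded only by *Rohan₃*, which carries a different index — the pronoun is free locally, so Principle B holds.
*[Victor₂'s mentor]₁* is an R-expression; *him₁* does not c-command it, and no other NP shares its index, so Principle C is satisfied.
All principles are respected.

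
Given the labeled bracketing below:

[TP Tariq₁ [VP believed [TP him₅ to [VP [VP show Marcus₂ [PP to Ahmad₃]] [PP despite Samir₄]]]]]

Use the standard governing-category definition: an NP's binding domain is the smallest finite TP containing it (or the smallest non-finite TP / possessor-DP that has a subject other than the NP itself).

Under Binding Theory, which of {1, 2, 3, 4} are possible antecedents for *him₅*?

none

*him* is a pronoun, so Principle B applies: it must be free in its binding domain.
Binding domain of *him₅*: the matrix TP, whose subject is Tariq₁.
*Tariq₁* c-commands the pronoun within its binding domain → coindexation would violate Principle B.
*Marcus₂*: the pronoun c-commands this R-expression → coindexation would violate Principle C on *Marcus₂*.
*Ahmad₃*: the pronoun c-commands this R-expression → coindexation would violate Principle C on *Ahmad₃*.
*Samir₄*: the pronoun c-commands this R-expression → coindexation would violate Principle C on *Samir₄*.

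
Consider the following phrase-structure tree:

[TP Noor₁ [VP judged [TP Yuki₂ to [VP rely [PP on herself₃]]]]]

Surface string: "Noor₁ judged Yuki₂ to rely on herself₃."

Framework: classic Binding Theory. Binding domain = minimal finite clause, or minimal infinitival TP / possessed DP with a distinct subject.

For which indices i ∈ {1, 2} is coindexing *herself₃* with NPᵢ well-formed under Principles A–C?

{2}

*herself* is an anaphor, so Principle A applies: it must be bound in its binding domain.
Binding domain of *herself₃*: the embedded TP, whose subject is Yuki₂.
*Noor₁* c-commands the anaphor but is outside its binding domain → cannot satisfy Principle A.
*Yuki₂* c-commands the anaphor within its binding domain → licit binder.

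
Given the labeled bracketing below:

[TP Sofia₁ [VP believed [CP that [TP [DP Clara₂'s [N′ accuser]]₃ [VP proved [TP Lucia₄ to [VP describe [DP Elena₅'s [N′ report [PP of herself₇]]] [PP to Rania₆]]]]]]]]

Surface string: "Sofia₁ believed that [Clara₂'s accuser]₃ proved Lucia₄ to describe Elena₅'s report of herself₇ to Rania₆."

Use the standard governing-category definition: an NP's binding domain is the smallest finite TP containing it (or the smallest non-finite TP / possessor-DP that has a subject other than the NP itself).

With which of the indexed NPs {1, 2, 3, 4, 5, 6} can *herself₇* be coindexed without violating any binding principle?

{5}

*herself* is an anaphor, so Principle A applies: it must be bound in its binding domain.
Binding domain of *herself₇*: the possessed DP, whose subject is Elena₅.
*Sofia₁* c-commands the anaphor but is outside its binding domain → cannot satisfy Principle A.
*Clara₂* does not c-command the anaphor → cannot bind it.
*[Clara₂'s accuser]₃* c-commands the anaphor but is outside its binding domain → cannot satisfy Principle A.
*Lucia₄* c-commands the anaphor but is outside its binding domain → cannot satisfy Principle A.
*Elena₅* c-commands the anaphor within its binding domain → licit binder.
*Rania₆* does not c-command the anaphor → cannot bind it.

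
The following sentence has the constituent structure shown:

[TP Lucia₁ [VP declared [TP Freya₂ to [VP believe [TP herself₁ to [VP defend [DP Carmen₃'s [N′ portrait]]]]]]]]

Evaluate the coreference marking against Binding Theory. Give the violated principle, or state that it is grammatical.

Principle A

The two coindexed NPs are *Lucia₁* and *herself₁*.
*herself₁* is an anaphor. Principle A requires it to be bound within its binding domain — the embedded TP, whose subject is Freya₂.
Within that domain it is c-commanded by *Freya₂*, which does not share its index.
*Lucia₁* does c-command the anaphor, but from outside its binding domain.
The anaphor is unbound in its domain → Principle A violation.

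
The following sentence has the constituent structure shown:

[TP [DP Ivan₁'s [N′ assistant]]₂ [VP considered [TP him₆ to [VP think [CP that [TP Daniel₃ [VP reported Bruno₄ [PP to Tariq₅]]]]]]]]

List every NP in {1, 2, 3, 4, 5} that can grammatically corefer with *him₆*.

{1}

*him* is a pronoun, so Principle B applies: it must be free in its binding domain.
Binding domain of *him₆*: the matrix TP, whose subject is [Ivan₁'s assistant]₂.
*Ivan₁* and the pronoun do not c-command one another → neither Principle B nor Principle C is at stake; coindexation permitted.
*[Ivan₁'s assistant]₂* c-commands the pronoun within its binding domain → coindexation would violate Principle B.
*Daniel₃*: the pronoun c-commands this R-expression → coindexation would violate Principle C on *Daniel₃*.
*Bruno₄*: the pronoun c-commands this R-expression → coindexation would violate Principle C on *Bruno₄*.
*Tariq₅*: the pronoun c-commands this R-expression → coindexation would violate Principle C on *Tariq₅*.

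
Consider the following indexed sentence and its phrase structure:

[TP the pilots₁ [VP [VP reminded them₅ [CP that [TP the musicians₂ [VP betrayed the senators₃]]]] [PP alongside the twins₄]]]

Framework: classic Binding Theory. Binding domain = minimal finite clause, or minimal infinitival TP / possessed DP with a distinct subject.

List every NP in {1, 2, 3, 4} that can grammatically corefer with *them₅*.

{4}

*them* is a pronoun, so Principle B applies: it must be free in its binding domain.
Binding domain of *them₅*: the matrix TP, whose subject is the pilots₁.
*the pilots₁* c-commands the pronoun within its binding domain → coindexation would violate Principle B.
*the musicians₂*: the pronoun c-commands this R-expression → coindexation would violate Principle C on *the musicians₂*.
*the senators₃*: the pronoun c-commands this R-expression → coindexation would violate Principle C on *the senators₃*.
*the twins₄* and the pronoun do not c-command one another → neither Principle B nor Principle C is at stake; coindexation permitted.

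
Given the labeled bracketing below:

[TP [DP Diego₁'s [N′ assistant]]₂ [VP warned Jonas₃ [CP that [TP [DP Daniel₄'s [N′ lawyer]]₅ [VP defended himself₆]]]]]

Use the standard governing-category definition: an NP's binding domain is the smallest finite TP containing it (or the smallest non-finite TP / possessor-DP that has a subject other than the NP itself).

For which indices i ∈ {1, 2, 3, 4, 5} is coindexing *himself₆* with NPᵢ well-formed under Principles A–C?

*himself* is an anaphor, so Principle A applies: it must be bound in its binding domain.
Binding domain of *himself₆*: the embedded TP, whose subject is [Daniel₄'s lawyer]₅.
*Diego₁* does not c-command the anaphor → cannot bind it.
*[Diego₁'s assistant]₂* c-commands the anaphor but is outside its binding domain → cannot satisfy Principle A.
*Jonas₃* c-commands the anaphor but is outside its binding domain → cannot satisfy Principle A.
*Daniel₄* does not c-command the anaphor → cannot bind it.
*[Daniel₄'s lawyer]₅* c-commands the anaphor within its binding domain → licit binder.

{5}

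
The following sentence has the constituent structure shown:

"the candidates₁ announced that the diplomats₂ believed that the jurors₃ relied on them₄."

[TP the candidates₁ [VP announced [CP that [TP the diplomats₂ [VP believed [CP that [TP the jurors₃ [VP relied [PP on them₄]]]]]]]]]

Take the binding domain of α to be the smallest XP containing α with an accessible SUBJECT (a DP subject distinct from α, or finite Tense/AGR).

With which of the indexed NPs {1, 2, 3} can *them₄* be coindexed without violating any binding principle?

*them* is a pronoun, so Principle B applies: it must be free in its binding domain.
Binding domain of *them₄*: the embedded TP, whose subject is the jurors₃.
*the candidates₁* c-commands the pronoun but from outside its binding domain, and is not c-commanded by it → coindexation permitted.
*the diplomats₂* c-commands the pronoun but from outside its binding domain, and is not c-commanded by it → coindexation permitted.
*the jurors₃* c-commands the pronoun within its binding domain → coindexation would violate Principle B.

{1, 2}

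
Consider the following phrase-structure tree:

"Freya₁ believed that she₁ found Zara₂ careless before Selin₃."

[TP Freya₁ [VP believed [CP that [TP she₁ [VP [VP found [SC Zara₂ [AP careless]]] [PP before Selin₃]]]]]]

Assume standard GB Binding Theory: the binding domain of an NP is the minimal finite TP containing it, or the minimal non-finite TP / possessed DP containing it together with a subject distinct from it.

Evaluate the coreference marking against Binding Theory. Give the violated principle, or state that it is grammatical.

The two coindexed NPs are *Freya₁* and *she₁*.
*she₁* is a pronoun; nothing c-commands it within its binding domain (the embedded TP.), so Principle B holds trivially.
*Freya₁* is an R-expression; *she₁* does not c-command it, and no other NP shares its index, so Principle C is satisfied.
All principles are respected.

grammatical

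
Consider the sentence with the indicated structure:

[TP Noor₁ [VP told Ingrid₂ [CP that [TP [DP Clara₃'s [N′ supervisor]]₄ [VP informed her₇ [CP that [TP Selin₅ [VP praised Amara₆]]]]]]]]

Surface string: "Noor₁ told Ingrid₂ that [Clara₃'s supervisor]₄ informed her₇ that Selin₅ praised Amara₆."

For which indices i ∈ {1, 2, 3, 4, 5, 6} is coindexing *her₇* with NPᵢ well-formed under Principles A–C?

{1, 2, 3}

*her* is a pronoun, so Principle B applies: it must be free in its binding domain.
Binding domain of *her₇*: the embedded TP, whose subject is [Clara₃'s supervisor]₄.
*Noor₁* c-commands the pronoun but from outside its binding domain, and is not c-commanded by it → coindexation permitted.
*Ingrid₂* c-commands the pronoun but from outside its binding domain, and is not c-commanded by it → coindexation permitted.
*Clara₃* and the pronoun do not c-command one another → neither Principle B nor Principle C is at stake; coindexation permitted.
*[Clara₃'s supervisor]₄* c-commands the pronoun within its binding domain → coindexation would violate Principle B.
*Selin₅*: the pronoun c-commands this R-expression → coindexation would violate Principle C on *Selin₅*.
*Amara₆*: the pronoun c-commands this R-expression → coindexation would violate Principle C on *Amara₆*.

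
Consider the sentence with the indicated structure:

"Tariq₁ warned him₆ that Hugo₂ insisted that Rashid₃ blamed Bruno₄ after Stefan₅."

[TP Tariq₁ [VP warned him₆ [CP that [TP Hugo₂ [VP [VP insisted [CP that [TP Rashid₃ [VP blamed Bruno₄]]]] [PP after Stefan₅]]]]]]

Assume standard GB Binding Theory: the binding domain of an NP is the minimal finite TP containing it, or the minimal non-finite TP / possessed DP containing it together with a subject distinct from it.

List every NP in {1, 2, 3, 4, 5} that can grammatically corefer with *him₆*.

none

*him* is a pronoun, so Principle B applies: it must be free in its binding domain.
Binding domain of *him₆*: the matrix TP, whose subject is Tariq₁.
*Tariq₁* c-commands the pronoun within its binding domain → coindexation would violate Principle B.
*Hugo₂*: the pronoun c-commands this R-expression → coindexation would violate Principle C on *Hugo₂*.
*Rashid₃*: the pronoun c-commands this R-expression → coindexation would violate Principle C on *Rashid₃*.
*Bruno₄*: the pronoun c-commands this R-expression → coindexation would violate Principle C on *Bruno₄*.
*Stefan₅*: the pronoun c-commands this R-expression → coindexation would violate Principle C on *Stefan₅*.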